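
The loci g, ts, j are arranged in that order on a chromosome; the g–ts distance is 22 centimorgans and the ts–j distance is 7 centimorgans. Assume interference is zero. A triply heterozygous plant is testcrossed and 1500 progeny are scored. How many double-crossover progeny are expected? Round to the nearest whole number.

Map distances give recombination frequencies of 0.220 and 0.070 for the two intervals.
With no interference, expected double-crossover frequency = 0.220 × 0.070 = 0.01540.
Expected number = 0.01540 × 1500 = 23.10 ≈ 23.

23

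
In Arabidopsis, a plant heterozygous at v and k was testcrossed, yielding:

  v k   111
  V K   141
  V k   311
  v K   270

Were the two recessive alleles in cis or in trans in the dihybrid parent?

trans

The two most frequent classes are V k (311) and v K (270); these are the parental (non-recombinant) types.
So the F1 carried V k on one chromosome and v K on the other — the recessive alleles are on opposite chromosomes (trans / repulsion).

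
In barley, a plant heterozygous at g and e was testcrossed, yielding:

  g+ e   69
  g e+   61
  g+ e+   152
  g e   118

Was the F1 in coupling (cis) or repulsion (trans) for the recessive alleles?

The two most frequent classes are g+ e+ (152) and g e (118); these are the parental (non-recombinant) types.
So the F1 carried g+ e+ on one chromosome and g e on the other — the recessive alleles are on the same chromosome (cis / coupling).

cis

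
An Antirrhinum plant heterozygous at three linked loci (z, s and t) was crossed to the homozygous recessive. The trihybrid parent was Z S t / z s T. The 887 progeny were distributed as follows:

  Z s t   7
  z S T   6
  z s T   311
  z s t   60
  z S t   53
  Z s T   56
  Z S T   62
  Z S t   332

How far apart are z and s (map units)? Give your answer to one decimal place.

The two rarest classes, Z s t and z S T, are the double crossovers. Comparing them with the parentals, only the s allele has switched, so s is the middle locus and the order is t – s – z.
Crossovers in the s–z interval produce the single-crossover classes z S t and Z s T (53 + 56 = 109) plus the double crossovers (13).
RF(s–z) = (109 + 13) / 887 = 122/887 = 0.1375 → 13.8 map units.

13.8 map units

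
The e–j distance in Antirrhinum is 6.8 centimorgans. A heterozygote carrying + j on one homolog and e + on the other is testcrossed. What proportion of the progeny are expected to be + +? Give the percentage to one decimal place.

A map distance of 6.8 centimorgans corresponds to a recombination frequency of 0.068.
The F1 is + j / e +, so + + is a recombinant gamete class with expected frequency r/2 = 0.068/2 = 0.0340.
That is 0.0340 = 3.4% of the progeny.

3.4%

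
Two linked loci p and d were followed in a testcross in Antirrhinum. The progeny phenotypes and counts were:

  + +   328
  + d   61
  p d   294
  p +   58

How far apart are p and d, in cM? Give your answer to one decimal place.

The two most frequent classes, + + (328) and p d (294), are the parental types, so the F1 was + + / p d.
The recombinant classes are + d and p +: 61 + 58 = 119.
Recombination frequency = 119/741 = 0.1606 ≈ 16.1%, i.e. 16.1 cM.

16.1 cM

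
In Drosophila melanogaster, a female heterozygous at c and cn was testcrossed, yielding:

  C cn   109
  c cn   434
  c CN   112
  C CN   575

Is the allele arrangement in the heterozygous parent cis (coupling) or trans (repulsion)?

cis

The two most frequent classes are C CN (575) and c cn (434); these are the parental (non-recombinant) types.
So the F1 carried C CN on one chromosome and c cn on the other — the recessive alleles are on the same chromosome (cis / coupling).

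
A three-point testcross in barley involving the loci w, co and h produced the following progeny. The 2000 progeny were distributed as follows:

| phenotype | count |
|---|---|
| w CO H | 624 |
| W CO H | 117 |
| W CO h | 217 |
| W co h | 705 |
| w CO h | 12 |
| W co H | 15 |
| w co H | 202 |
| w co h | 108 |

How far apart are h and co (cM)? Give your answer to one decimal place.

22.3 cM

The two most frequent reciprocal classes, W co h and w CO H, are the parental types, so the F1 was W co h / w CO H.
The two rarest classes, W co H and w CO h, are the double crossovers. Comparing them with the parentals, only the h allele has switched, so h is the middle locus and the order is w – h – co.
Crossovers in the h–co interval produce the single-crossover classes W CO h and w co H (217 + 202 = 419) plus the double crossovers (27).
RF(h–co) = (419 + 27) / 2000 = 446/2000 = 0.2230 → 22.3 cM.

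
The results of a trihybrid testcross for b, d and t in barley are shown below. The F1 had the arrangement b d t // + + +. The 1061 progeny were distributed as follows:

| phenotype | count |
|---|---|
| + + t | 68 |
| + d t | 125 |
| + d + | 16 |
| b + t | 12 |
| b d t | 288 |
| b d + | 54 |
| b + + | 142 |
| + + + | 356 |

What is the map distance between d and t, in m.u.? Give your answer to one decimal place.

The two rarest classes, b + t and + d +, are the double crossovers. Comparing them with the parentals, only the d allele has switched, so d is the middle locus and the order is b – d – t.
Crossovers in the d–t interval produce the single-crossover classes b d + and + + t (54 + 68 = 122) plus the double crossovers (28).
RF(d–t) = (122 + 28) / 1061 = 150/1061 = 0.1414 → 14.1 m.u.

14.1 m.u.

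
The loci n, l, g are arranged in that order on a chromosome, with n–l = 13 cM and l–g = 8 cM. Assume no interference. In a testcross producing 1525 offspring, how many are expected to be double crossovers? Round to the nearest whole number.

16

Map distances give recombination frequencies of 0.130 and 0.080 for the two intervals.
With no interference, expected double-crossover frequency = 0.130 × 0.080 = 0.01040.
Expected number = 0.01040 × 1525 = 15.86 ≈ 16.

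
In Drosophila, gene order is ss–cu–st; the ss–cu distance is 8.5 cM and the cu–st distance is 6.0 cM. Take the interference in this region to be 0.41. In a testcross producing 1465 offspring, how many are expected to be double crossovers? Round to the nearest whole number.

Map distances give recombination frequencies of 0.085 and 0.060 for the two intervals.
With interference 0.41 (so coincidence = 0.59), expected double-crossover frequency = 0.085 × 0.060 × 0.59 = 0.00301.
Expected number = 0.00301 × 1465 = 4.41 ≈ 4.

4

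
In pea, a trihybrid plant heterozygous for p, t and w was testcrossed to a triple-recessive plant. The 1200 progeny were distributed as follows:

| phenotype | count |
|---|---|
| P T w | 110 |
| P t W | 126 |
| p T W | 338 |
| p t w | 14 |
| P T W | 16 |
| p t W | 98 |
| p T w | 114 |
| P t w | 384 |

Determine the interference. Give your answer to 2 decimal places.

0.44

The two most frequent reciprocal classes, p T W and P t w, are the parental types, so the F1 was p T W / P t w.
The two rarest classes, P T W and p t w, are the double crossovers. Comparing them with the parentals, only the p allele has switched, so p is the middle locus and the order is w – p – t.
w–p: (240 + 30)/1200 = 0.2250; p–t: (208 + 30)/1200 = 0.1983.
Expected DCO frequency = 0.2250 × 0.1983 ≈ 0.04462; observed = 30/1200 ≈ 0.02500.
Coefficient of coincidence = 0.02500/0.04462 ≈ 0.56; interference = 1 − 0.56 = 0.44.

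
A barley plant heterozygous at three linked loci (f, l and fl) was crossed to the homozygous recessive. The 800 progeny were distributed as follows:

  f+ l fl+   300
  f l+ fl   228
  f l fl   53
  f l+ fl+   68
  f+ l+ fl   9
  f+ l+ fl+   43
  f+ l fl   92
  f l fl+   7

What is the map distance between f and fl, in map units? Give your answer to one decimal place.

The two most frequent reciprocal classes, f+ l fl+ and f l+ fl, are the parental types, so the F1 was f+ l fl+ / f l+ fl.
The two rarest classes, f l fl+ and f+ l+ fl, are the double crossovers. Comparing them with the parentals, only the f allele has switched, so f is the middle locus and the order is l – f – fl.
Crossovers in the f–fl interval produce the single-crossover classes f+ l fl and f l+ fl+ (92 + 68 = 160) plus the double crossovers (16).
RF(f–fl) = (160 + 16) / 800 = 176/800 = 0.2200 → 22.0 map units.

22.0 map units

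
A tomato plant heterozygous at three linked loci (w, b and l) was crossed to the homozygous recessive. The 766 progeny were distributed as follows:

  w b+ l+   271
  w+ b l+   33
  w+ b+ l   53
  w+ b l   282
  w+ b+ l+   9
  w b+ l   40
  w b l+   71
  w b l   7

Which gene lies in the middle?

w

The two most frequent reciprocal classes, w b+ l+ and w+ b l, are the parental types, so the F1 was w b+ l+ / w+ b l.
The two rarest classes, w+ b+ l+ and w b l, are the double crossovers. Comparing them with the parentals, only the w allele has switched, so w is the middle locus and the order is b – w – l.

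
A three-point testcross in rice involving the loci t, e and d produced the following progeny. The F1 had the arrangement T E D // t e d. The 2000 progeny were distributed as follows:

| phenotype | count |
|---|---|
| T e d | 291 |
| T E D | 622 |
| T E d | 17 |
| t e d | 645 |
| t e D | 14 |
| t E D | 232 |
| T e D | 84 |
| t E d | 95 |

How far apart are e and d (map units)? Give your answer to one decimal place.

10.5 map units

The two rarest classes, T E d and t e D, are the double crossovers. Comparing them with the parentals, only the d allele has switched, so d is the middle locus and the order is t – d – e.
Crossovers in the d–e interval produce the single-crossover classes T e D and t E d (84 + 95 = 179) plus the double crossovers (31).
RF(d–e) = (179 + 31) / 2000 = 210/2000 = 0.1050 → 10.5 map units.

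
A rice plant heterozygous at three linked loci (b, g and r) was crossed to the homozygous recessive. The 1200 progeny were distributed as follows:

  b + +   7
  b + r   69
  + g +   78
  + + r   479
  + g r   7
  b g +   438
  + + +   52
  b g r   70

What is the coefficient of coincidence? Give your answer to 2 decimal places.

The two most frequent reciprocal classes, b g + and + + r, are the parental types, so the F1 was b g + / + + r.
The two rarest classes, b + + and + g r, are the double crossovers. Comparing them with the parentals, only the g allele has switched, so g is the middle locus and the order is b – g – r.
b–g: (147 + 14)/1200 = 0.1342; g–r: (122 + 14)/1200 = 0.1133.
Expected DCO frequency = 0.1342 × 0.1133 ≈ 0.01520; observed = 14/1200 ≈ 0.01167.
Coefficient of coincidence = 0.01167/0.01520 ≈ 0.77.

0.77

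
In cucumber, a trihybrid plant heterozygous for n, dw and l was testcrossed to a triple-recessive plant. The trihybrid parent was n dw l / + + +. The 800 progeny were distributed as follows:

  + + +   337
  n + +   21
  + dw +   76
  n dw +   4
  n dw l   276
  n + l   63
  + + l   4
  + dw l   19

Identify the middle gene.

The two rarest classes, n dw + and + + l, are the double crossovers. Comparing them with the parentals, only the l allele has switched, so l is the middle locus and the order is dw – l – n.

l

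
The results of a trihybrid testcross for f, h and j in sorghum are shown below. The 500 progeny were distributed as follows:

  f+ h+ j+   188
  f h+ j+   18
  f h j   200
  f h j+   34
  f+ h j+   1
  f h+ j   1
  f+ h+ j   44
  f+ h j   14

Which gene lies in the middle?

h

The two most frequent reciprocal classes, f h j and f+ h+ j+, are the parental types, so the F1 was f h j / f+ h+ j+.
The two rarest classes, f h+ j and f+ h j+, are the double crossovers. Comparing them with the parentals, only the h allele has switched, so h is the middle locus and the order is j – h – f.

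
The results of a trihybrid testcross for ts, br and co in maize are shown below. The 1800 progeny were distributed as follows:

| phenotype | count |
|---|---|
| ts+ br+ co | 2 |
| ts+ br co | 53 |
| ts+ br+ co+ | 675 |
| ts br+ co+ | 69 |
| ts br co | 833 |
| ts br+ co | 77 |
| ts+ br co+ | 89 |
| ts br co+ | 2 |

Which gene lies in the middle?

The two most frequent reciprocal classes, ts+ br+ co+ and ts br co, are the parental types, so the F1 was ts+ br+ co+ / ts br co.
The two rarest classes, ts+ br+ co and ts br co+, are the double crossovers. Comparing them with the parentals, only the co allele has switched, so co is the middle locus and the order is ts – co – br.

co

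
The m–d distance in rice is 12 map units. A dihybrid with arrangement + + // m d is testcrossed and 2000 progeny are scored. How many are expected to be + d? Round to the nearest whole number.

120

A map distance of 12 map units corresponds to a recombination frequency of 0.120.
The F1 is + + / m d, so + d is a recombinant gamete class with expected frequency r/2 = 0.120/2 = 0.0600.
Expected number = 0.0600 × 2000 = 120.00 ≈ 120.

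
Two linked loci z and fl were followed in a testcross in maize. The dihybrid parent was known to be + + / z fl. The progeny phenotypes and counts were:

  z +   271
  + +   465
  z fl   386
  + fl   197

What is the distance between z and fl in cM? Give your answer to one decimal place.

35.5 cM

The recombinant classes are + fl and z +: 197 + 271 = 468.
Recombination frequency = 468/1319 = 0.3548 ≈ 35.5%, i.e. 35.5 cM.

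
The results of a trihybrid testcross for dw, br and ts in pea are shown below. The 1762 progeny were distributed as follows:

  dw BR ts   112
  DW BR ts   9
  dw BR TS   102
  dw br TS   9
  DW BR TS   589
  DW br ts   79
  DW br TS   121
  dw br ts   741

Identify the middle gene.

The two most frequent reciprocal classes, dw br ts and DW BR TS, are the parental types, so the F1 was dw br ts / DW BR TS.
The two rarest classes, dw br TS and DW BR ts, are the double crossovers. Comparing them with the parentals, only the ts allele has switched, so ts is the middle locus and the order is br – ts – dw.

ts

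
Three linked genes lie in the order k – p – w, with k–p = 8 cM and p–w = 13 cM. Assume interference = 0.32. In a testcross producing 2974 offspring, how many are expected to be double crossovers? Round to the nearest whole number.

21

Map distances give recombination frequencies of 0.080 and 0.130 for the two intervals.
With interference 0.32 (so coincidence = 0.68), expected double-crossover frequency = 0.080 × 0.130 × 0.68 = 0.00707.
Expected number = 0.00707 × 2974 = 21.03 ≈ 21.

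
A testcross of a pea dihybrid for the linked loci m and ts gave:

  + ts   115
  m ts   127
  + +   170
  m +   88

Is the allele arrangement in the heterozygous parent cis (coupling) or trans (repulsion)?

cis

The two most frequent classes are + + (170) and m ts (127); these are the parental (non-recombinant) types.
So the F1 carried + + on one chromosome and m ts on the other — the recessive alleles are on the same chromosome (cis / coupling).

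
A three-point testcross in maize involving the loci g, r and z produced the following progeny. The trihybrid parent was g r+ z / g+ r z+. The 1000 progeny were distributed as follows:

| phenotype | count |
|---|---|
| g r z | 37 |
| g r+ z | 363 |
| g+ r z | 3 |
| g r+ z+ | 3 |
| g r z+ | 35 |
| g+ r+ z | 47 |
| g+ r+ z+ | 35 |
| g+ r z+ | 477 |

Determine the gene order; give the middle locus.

z

The two rarest classes, g r+ z+ and g+ r z, are the double crossovers. Comparing them with the parentals, only the z allele has switched, so z is the middle locus and the order is g – z – r.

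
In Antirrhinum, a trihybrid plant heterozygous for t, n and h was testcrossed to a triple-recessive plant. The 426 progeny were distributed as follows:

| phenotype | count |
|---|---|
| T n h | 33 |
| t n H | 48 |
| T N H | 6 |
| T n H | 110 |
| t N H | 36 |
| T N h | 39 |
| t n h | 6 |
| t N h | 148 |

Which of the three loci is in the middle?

n

The two most frequent reciprocal classes, T n H and t N h, are the parental types, so the F1 was T n H / t N h.
The two rarest classes, T N H and t n h, are the double crossovers. Comparing them with the parentals, only the n allele has switched, so n is the middle locus and the order is t – n – h.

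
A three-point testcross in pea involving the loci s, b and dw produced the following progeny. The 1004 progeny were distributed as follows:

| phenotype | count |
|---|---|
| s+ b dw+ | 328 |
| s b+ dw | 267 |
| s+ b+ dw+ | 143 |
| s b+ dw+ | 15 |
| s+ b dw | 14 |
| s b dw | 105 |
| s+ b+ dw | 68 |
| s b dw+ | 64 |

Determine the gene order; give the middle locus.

The two most frequent reciprocal classes, s+ b dw+ and s b+ dw, are the parental types, so the F1 was s+ b dw+ / s b+ dw.
The two rarest classes, s+ b dw and s b+ dw+, are the double crossovers. Comparing them with the parentals, only the dw allele has switched, so dw is the middle locus and the order is s – dw – b.

dw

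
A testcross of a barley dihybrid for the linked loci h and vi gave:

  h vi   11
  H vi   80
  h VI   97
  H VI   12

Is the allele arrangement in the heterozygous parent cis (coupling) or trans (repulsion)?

trans

The two most frequent classes are H vi (80) and h VI (97); these are the parental (non-recombinant) types.
So the F1 carried H vi on one chromosome and h VI on the other — the recessive alleles are on opposite chromosomes (trans / repulsion).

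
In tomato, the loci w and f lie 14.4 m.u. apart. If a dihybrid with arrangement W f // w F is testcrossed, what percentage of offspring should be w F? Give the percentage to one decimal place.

A map distance of 14.4 m.u. corresponds to a recombination frequency of 0.144.
The F1 is W f / w F, so w F is a parental gamete class with expected frequency (1 − r)/2 = 0.856/2 = 0.4280.
That is 0.4280 = 42.8% of the progeny.

42.8%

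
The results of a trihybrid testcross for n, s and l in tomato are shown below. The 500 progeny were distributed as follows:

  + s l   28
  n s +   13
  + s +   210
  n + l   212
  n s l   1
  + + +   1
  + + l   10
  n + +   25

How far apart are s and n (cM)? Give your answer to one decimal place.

5.0 cM

The two most frequent reciprocal classes, n + l and + s +, are the parental types, so the F1 was n + l / + s +.
The two rarest classes, n s l and + + +, are the double crossovers. Comparing them with the parentals, only the s allele has switched, so s is the middle locus and the order is n – s – l.
Crossovers in the n–s interval produce the single-crossover classes + + l and n s + (10 + 13 = 23) plus the double crossovers (2).
RF(n–s) = (23 + 2) / 500 = 25/500 = 0.0500 → 5.0 cM.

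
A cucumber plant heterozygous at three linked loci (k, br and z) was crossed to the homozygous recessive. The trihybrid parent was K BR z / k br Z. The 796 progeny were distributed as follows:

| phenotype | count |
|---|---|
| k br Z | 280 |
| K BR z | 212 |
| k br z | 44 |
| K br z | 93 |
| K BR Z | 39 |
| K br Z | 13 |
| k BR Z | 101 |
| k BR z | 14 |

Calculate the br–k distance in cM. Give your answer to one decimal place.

The two rarest classes, k BR z and K br Z, are the double crossovers. Comparing them with the parentals, only the k allele has switched, so k is the middle locus and the order is br – k – z.
Crossovers in the br–k interval produce the single-crossover classes K br z and k BR Z (93 + 101 = 194) plus the double crossovers (27).
RF(br–k) = (194 + 27) / 796 = 221/796 = 0.2776 → 27.8 cM.

27.8 cM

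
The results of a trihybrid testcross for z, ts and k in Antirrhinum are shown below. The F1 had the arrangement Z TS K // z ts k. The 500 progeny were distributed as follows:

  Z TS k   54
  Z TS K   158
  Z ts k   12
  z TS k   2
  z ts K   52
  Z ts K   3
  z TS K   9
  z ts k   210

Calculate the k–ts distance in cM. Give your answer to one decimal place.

22.2 cM

The two rarest classes, Z ts K and z TS k, are the double crossovers. Comparing them with the parentals, only the ts allele has switched, so ts is the middle locus and the order is z – ts – k.
Crossovers in the ts–k interval produce the single-crossover classes Z TS k and z ts K (54 + 52 = 106) plus the double crossovers (5).
RF(ts–k) = (106 + 5) / 500 = 111/500 = 0.2220 → 22.2 cM.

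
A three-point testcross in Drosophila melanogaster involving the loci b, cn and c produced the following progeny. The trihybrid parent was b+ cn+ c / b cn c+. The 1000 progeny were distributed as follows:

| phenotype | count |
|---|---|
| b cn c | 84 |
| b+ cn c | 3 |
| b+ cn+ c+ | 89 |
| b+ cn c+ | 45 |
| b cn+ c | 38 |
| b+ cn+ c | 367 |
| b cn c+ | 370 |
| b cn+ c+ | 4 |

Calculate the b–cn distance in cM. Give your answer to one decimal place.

The two rarest classes, b+ cn c and b cn+ c+, are the double crossovers. Comparing them with the parentals, only the cn allele has switched, so cn is the middle locus and the order is b – cn – c.
Crossovers in the b–cn interval produce the single-crossover classes b cn+ c and b+ cn c+ (38 + 45 = 83) plus the double crossovers (7).
RF(b–cn) = (83 + 7) / 1000 = 90/1000 = 0.0900 → 9.0 cM.

9.0 cM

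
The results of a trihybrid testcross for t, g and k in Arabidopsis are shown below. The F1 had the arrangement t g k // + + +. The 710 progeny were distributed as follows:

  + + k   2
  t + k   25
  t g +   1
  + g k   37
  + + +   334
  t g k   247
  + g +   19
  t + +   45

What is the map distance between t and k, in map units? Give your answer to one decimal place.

12.0 map units

The two rarest classes, t g + and + + k, are the double crossovers. Comparing them with the parentals, only the k allele has switched, so k is the middle locus and the order is g – k – t.
Crossovers in the k–t interval produce the single-crossover classes + g k and t + + (37 + 45 = 82) plus the double crossovers (3).
RF(k–t) = (82 + 3) / 710 = 85/710 = 0.1197 → 12.0 map units.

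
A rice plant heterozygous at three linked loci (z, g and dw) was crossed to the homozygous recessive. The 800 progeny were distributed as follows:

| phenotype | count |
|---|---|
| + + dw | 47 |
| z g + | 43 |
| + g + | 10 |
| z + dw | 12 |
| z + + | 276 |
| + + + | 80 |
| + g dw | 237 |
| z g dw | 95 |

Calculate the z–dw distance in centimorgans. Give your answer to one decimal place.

The two most frequent reciprocal classes, z + + and + g dw, are the parental types, so the F1 was z + + / + g dw.
The two rarest classes, z + dw and + g +, are the double crossovers. Comparing them with the parentals, only the dw allele has switched, so dw is the middle locus and the order is z – dw – g.
Crossovers in the z–dw interval produce the single-crossover classes + + + and z g dw (80 + 95 = 175) plus the double crossovers (22).
RF(z–dw) = (175 + 22) / 800 = 197/800 = 0.2462 → 24.6 centimorgans.

24.6 centimorgans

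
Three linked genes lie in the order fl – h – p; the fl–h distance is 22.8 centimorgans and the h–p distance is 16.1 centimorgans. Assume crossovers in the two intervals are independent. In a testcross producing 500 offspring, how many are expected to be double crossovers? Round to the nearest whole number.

18

Map distances give recombination frequencies of 0.228 and 0.161 for the two intervals.
With no interference, expected double-crossover frequency = 0.228 × 0.161 = 0.03671.
Expected number = 0.03671 × 500 = 18.35 ≈ 18.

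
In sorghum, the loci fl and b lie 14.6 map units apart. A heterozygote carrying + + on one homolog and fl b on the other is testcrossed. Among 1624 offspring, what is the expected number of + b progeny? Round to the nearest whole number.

119

A map distance of 14.6 map units corresponds to a recombination frequency of 0.146.
The F1 is + + / fl b, so + b is a recombinant gamete class with expected frequency r/2 = 0.146/2 = 0.0730.
Expected number = 0.0730 × 1624 = 118.55 ≈ 119.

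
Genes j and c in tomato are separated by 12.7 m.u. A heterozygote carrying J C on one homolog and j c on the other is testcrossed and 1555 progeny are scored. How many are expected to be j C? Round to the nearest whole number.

A map distance of 12.7 m.u. corresponds to a recombination frequency of 0.127.
The F1 is J C / j c, so j C is a recombinant gamete class with expected frequency r/2 = 0.127/2 = 0.0635.
Expected number = 0.0635 × 1555 = 98.74 ≈ 99.

99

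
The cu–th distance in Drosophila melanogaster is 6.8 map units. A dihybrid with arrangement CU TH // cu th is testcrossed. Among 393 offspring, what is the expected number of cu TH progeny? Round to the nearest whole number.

13

A map distance of 6.8 map units corresponds to a recombination frequency of 0.068.
The F1 is CU TH / cu th, so cu TH is a recombinant gamete class with expected frequency r/2 = 0.068/2 = 0.0340.
Expected number = 0.0340 × 393 = 13.36 ≈ 13.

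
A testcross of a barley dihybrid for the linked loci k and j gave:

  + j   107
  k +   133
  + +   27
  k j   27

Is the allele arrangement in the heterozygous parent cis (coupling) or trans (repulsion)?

The two most frequent classes are + j (107) and k + (133); these are the parental (non-recombinant) types.
So the F1 carried + j on one chromosome and k + on the other — the recessive alleles are on opposite chromosomes (trans / repulsion).

trans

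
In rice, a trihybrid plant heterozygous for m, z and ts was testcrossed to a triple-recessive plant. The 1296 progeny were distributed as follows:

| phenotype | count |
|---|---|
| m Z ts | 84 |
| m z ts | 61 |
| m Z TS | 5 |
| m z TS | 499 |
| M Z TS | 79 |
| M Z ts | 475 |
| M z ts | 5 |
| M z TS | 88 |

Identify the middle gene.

The two most frequent reciprocal classes, m z TS and M Z ts, are the parental types, so the F1 was m z TS / M Z ts.
The two rarest classes, m Z TS and M z ts, are the double crossovers. Comparing them with the parentals, only the z allele has switched, so z is the middle locus and the order is ts – z – m.

z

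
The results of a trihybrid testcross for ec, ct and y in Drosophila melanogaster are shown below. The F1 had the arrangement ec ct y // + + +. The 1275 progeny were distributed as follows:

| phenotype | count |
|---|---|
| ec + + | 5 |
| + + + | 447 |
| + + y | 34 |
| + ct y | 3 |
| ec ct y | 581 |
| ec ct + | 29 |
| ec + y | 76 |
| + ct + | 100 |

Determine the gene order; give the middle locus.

The two rarest classes, + ct y and ec + +, are the double crossovers. Comparing them with the parentals, only the ec allele has switched, so ec is the middle locus and the order is y – ec – ct.

ec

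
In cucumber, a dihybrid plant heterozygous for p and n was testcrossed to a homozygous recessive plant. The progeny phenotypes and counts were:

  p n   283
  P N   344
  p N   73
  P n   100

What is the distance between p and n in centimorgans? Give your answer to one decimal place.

21.6 centimorgans

The two most frequent classes, P N (344) and p n (283), are the parental types, so the F1 was P N / p n.
The recombinant classes are P n and p N: 100 + 73 = 173.
Recombination frequency = 173/800 = 0.2162 ≈ 21.6%, i.e. 21.6 centimorgans.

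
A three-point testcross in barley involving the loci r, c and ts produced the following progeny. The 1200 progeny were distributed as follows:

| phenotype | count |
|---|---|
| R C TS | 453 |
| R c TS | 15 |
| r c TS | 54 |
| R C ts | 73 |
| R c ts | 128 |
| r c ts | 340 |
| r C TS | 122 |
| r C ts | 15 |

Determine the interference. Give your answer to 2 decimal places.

The two most frequent reciprocal classes, R C TS and r c ts, are the parental types, so the F1 was R C TS / r c ts.
The two rarest classes, R c TS and r C ts, are the double crossovers. Comparing them with the parentals, only the c allele has switched, so c is the middle locus and the order is ts – c – r.
ts–c: (127 + 30)/1200 = 0.1308; c–r: (250 + 30)/1200 = 0.2333.
Expected DCO frequency = 0.1308 × 0.2333 ≈ 0.03052; observed = 30/1200 ≈ 0.02500.
Coefficient of coincidence = 0.02500/0.03052 ≈ 0.82; interference = 1 − 0.82 = 0.18.

0.18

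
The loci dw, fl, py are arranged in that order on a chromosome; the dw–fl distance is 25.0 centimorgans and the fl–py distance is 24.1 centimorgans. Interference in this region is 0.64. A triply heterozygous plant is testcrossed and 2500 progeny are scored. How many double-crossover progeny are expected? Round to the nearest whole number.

Map distances give recombination frequencies of 0.250 and 0.241 for the two intervals.
With interference 0.64 (so coincidence = 0.36), expected double-crossover frequency = 0.250 × 0.241 × 0.36 = 0.02169.
Expected number = 0.02169 × 2500 = 54.23 ≈ 54.

54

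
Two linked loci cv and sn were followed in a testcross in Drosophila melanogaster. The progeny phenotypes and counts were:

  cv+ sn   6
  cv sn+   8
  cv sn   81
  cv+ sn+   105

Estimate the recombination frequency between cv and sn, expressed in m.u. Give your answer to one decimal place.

The two most frequent classes, cv+ sn+ (105) and cv sn (81), are the parental types, so the F1 was cv+ sn+ / cv sn.
The recombinant classes are cv+ sn and cv sn+: 6 + 8 = 14.
Recombination frequency = 14/200 = 0.0700 ≈ 7.0%, i.e. 7.0 m.u.

7.0 m.u.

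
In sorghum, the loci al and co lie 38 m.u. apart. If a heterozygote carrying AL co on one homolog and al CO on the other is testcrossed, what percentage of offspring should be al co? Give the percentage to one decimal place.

A map distance of 38 m.u. corresponds to a recombination frequency of 0.380.
The F1 is AL co / al CO, so al co is a recombinant gamete class with expected frequency r/2 = 0.380/2 = 0.1900.
That is 0.1900 = 19.0% of the progeny.

19.0%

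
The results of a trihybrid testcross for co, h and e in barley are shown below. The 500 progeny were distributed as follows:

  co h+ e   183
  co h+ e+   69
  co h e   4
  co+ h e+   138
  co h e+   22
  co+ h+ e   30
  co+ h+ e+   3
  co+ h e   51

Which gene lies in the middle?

The two most frequent reciprocal classes, co+ h e+ and co h+ e, are the parental types, so the F1 was co+ h e+ / co h+ e.
The two rarest classes, co+ h+ e+ and co h e, are the double crossovers. Comparing them with the parentals, only the h allele has switched, so h is the middle locus and the order is co – h – e.

h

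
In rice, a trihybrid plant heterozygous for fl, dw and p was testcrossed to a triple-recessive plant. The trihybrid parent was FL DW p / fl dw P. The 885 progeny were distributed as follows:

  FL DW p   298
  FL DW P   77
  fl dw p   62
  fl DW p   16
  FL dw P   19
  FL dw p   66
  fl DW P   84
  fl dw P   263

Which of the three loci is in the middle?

The two rarest classes, fl DW p and FL dw P, are the double crossovers. Comparing them with the parentals, only the fl allele has switched, so fl is the middle locus and the order is dw – fl – p.

fl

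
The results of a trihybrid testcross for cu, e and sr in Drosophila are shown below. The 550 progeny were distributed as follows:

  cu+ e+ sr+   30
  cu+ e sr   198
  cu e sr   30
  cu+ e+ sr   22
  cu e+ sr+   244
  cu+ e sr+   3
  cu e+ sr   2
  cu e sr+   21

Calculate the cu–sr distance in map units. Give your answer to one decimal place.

The two most frequent reciprocal classes, cu+ e sr and cu e+ sr+, are the parental types, so the F1 was cu+ e sr / cu e+ sr+.
The two rarest classes, cu+ e sr+ and cu e+ sr, are the double crossovers. Comparing them with the parentals, only the sr allele has switched, so sr is the middle locus and the order is cu – sr – e.
Crossovers in the cu–sr interval produce the single-crossover classes cu e sr and cu+ e+ sr+ (30 + 30 = 60) plus the double crossovers (5).
RF(cu–sr) = (60 + 5) / 550 = 65/550 = 0.1182 → 11.8 map units.

11.8 map units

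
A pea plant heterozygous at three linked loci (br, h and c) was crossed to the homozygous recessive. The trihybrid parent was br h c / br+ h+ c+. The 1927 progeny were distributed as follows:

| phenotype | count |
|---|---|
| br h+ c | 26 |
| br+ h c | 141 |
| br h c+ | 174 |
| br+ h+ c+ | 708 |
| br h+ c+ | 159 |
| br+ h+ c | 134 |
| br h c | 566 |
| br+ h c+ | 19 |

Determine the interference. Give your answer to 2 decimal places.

The two rarest classes, br h+ c and br+ h c+, are the double crossovers. Comparing them with the parentals, only the h allele has switched, so h is the middle locus and the order is br – h – c.
br–h: (300 + 45)/1927 = 0.1790; h–c: (308 + 45)/1927 = 0.1832.
Expected DCO frequency = 0.1790 × 0.1832 ≈ 0.03279; observed = 45/1927 ≈ 0.02335.
Coefficient of coincidence = 0.02335/0.03279 ≈ 0.71; interference = 1 − 0.71 = 0.29.

0.29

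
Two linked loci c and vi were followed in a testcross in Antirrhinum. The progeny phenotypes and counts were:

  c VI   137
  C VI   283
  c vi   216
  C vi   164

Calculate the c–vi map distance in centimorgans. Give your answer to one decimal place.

The two most frequent classes, C VI (283) and c vi (216), are the parental types, so the F1 was C VI / c vi.
The recombinant classes are C vi and c VI: 164 + 137 = 301.
Recombination frequency = 301/800 = 0.3762 ≈ 37.6%, i.e. 37.6 centimorgans.

37.6 centimorgans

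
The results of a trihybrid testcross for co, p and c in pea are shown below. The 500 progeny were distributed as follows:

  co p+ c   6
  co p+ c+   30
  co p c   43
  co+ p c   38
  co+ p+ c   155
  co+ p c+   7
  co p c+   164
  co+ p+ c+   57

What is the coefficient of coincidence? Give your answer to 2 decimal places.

0.71

The two most frequent reciprocal classes, co p c+ and co+ p+ c, are the parental types, so the F1 was co p c+ / co+ p+ c.
The two rarest classes, co+ p c+ and co p+ c, are the double crossovers. Comparing them with the parentals, only the co allele has switched, so co is the middle locus and the order is p – co – c.
p–co: (68 + 13)/500 = 0.1620; co–c: (100 + 13)/500 = 0.2260.
Expected DCO frequency = 0.1620 × 0.2260 ≈ 0.03661; observed = 13/500 ≈ 0.02600.
Coefficient of coincidence = 0.02600/0.03661 ≈ 0.71.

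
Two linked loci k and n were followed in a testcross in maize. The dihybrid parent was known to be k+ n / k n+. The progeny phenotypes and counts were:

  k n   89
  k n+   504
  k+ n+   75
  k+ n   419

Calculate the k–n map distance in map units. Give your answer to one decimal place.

15.1 map units

The recombinant classes are k+ n+ and k n: 75 + 89 = 164.
Recombination frequency = 164/1087 = 0.1509 ≈ 15.1%, i.e. 15.1 map units.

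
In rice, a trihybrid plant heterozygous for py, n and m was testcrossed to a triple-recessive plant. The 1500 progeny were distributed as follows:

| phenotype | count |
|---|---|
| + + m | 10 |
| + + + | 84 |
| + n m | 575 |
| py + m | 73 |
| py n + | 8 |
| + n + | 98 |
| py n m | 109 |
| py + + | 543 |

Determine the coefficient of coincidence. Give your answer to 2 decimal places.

0.68

The two most frequent reciprocal classes, + n m and py + +, are the parental types, so the F1 was + n m / py + +.
The two rarest classes, + + m and py n +, are the double crossovers. Comparing them with the parentals, only the n allele has switched, so n is the middle locus and the order is py – n – m.
py–n: (193 + 18)/1500 = 0.1407; n–m: (171 + 18)/1500 = 0.1260.
Expected DCO frequency = 0.1407 × 0.1260 ≈ 0.01773; observed = 18/1500 ≈ 0.01200.
Coefficient of coincidence = 0.01200/0.01773 ≈ 0.68.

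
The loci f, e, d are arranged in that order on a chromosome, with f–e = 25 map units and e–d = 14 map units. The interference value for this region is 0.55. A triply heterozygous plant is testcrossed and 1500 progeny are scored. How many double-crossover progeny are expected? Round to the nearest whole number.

24

Map distances give recombination frequencies of 0.250 and 0.140 for the two intervals.
With interference 0.55 (so coincidence = 0.45), expected double-crossover frequency = 0.250 × 0.140 × 0.45 = 0.01575.
Expected number = 0.01575 × 1500 = 23.62 ≈ 24.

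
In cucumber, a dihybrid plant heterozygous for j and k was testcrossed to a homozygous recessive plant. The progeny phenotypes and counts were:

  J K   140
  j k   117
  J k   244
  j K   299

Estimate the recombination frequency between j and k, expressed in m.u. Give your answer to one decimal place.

32.1 m.u.

The two most frequent classes, J k (244) and j K (299), are the parental types, so the F1 was J k / j K.
The recombinant classes are J K and j k: 140 + 117 = 257.
Recombination frequency = 257/800 = 0.3212 ≈ 32.1%, i.e. 32.1 m.u.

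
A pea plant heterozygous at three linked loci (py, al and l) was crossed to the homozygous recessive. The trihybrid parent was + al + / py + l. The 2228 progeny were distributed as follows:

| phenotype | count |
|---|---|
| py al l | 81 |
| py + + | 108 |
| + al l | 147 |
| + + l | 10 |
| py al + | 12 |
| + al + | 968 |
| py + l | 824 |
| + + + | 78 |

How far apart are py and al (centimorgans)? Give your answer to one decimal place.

The two rarest classes, py al + and + + l, are the double crossovers. Comparing them with the parentals, only the py allele has switched, so py is the middle locus and the order is l – py – al.
Crossovers in the py–al interval produce the single-crossover classes + + + and py al l (78 + 81 = 159) plus the double crossovers (22).
RF(py–al) = (159 + 22) / 2228 = 181/2228 = 0.0812 → 8.1 centimorgans.

8.1 centimorgans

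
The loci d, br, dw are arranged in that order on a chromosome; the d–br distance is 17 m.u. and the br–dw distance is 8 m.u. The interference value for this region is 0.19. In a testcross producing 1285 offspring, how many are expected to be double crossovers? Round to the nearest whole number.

Map distances give recombination frequencies of 0.170 and 0.080 for the two intervals.
With interference 0.19 (so coincidence = 0.81), expected double-crossover frequency = 0.170 × 0.080 × 0.81 = 0.01102.
Expected number = 0.01102 × 1285 = 14.16 ≈ 14.

14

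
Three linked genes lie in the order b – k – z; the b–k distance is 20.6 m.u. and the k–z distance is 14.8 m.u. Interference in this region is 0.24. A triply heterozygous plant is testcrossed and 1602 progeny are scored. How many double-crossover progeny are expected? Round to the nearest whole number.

Map distances give recombination frequencies of 0.206 and 0.148 for the two intervals.
With interference 0.24 (so coincidence = 0.76), expected double-crossover frequency = 0.206 × 0.148 × 0.76 = 0.02317.
Expected number = 0.02317 × 1602 = 37.12 ≈ 37.

37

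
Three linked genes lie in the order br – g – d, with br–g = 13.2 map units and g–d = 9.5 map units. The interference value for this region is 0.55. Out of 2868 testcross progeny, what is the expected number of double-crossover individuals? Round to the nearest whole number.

16

Map distances give recombination frequencies of 0.132 and 0.095 for the two intervals.
With interference 0.55 (so coincidence = 0.45), expected double-crossover frequency = 0.132 × 0.095 × 0.45 = 0.00564.
Expected number = 0.00564 × 2868 = 16.18 ≈ 16.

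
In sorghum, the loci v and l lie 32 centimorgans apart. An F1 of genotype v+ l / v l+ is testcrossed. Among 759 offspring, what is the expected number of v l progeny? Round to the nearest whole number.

121

A map distance of 32 centimorgans corresponds to a recombination frequency of 0.320.
The F1 is v+ l / v l+, so v l is a recombinant gamete class with expected frequency r/2 = 0.320/2 = 0.1600.
Expected number = 0.1600 × 759 = 121.44 ≈ 121.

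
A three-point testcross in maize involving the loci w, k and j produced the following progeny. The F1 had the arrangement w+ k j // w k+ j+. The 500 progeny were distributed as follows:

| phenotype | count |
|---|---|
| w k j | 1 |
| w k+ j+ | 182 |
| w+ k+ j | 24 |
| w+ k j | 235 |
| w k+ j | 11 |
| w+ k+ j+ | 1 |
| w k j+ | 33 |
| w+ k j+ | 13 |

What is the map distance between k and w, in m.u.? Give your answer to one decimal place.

The two rarest classes, w k j and w+ k+ j+, are the double crossovers. Comparing them with the parentals, only the w allele has switched, so w is the middle locus and the order is j – w – k.
Crossovers in the w–k interval produce the single-crossover classes w+ k+ j and w k j+ (24 + 33 = 57) plus the double crossovers (2).
RF(w–k) = (57 + 2) / 500 = 59/500 = 0.1180 → 11.8 m.u.

11.8 m.u.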